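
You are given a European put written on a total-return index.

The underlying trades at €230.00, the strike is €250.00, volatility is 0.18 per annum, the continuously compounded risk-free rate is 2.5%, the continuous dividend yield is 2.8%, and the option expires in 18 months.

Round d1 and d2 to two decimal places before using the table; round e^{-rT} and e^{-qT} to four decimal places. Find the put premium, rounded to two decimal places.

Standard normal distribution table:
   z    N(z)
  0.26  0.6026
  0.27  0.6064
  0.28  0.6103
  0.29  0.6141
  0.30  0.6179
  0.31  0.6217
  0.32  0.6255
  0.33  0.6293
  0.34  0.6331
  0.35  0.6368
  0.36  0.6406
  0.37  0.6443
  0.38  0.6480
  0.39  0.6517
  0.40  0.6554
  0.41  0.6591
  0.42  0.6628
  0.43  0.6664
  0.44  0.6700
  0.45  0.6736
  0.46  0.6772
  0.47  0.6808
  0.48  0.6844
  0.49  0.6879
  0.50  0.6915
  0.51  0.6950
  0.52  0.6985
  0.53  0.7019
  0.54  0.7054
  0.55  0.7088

σ√T = 0.18·√1.5 = 0.2205
d₁ = [ln(230/250) + (0.025 − 0.028 + 0.18²/2)·1.5] / 0.2205 = [-0.0834 + 0.0198] / 0.2205 = -0.2884 → -0.29
d₂ = d₁ − σ√T = -0.2884 − 0.2205 = -0.5089 → -0.51
exp(−qT) = exp(−0.028·1.5) = 0.9589;  exp(−rT) = exp(−0.025·1.5) = 0.9632
N(−d₂) = N(0.51) = 0.6950;  N(−d₁) = N(0.29) = 0.6141
P = 250·0.9632·0.6950 − 230·0.9589·0.6141 = 167.3560 − 135.4379 = 31.9181

€31.92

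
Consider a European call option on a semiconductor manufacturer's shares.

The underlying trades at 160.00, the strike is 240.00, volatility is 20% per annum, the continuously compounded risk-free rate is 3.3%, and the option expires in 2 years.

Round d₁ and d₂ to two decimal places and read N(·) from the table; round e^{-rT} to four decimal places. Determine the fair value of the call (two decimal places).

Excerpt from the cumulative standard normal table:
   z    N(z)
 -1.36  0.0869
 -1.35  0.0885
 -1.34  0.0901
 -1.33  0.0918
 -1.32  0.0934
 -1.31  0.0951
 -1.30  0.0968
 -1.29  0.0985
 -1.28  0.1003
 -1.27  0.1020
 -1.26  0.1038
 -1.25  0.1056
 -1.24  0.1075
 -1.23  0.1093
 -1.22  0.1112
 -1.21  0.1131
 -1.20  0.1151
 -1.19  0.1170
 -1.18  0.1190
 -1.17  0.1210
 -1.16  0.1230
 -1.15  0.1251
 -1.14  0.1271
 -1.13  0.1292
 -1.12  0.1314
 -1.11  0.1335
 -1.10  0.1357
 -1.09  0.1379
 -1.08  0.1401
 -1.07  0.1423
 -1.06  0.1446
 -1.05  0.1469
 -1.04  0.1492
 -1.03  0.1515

2.89

σ√T = 0.2·√2 = 0.2828
d₁ = [ln(160/240) + (0.033 + ½·0.2²)·2] / (σ√T) = (-0.4055 + 0.1060) / 0.2828 = -1.0588 → -1.06
d₂ = -1.0588 − 0.2828 = -1.3416 → -1.34
exp(−rT) = exp(−0.033·2) = 0.9361
C = 160·N(-1.06) − 240·0.9361·N(-1.34) = 160·0.1446 − 240·0.9361·0.0901 = 23.1360 − 20.2422 = 2.8938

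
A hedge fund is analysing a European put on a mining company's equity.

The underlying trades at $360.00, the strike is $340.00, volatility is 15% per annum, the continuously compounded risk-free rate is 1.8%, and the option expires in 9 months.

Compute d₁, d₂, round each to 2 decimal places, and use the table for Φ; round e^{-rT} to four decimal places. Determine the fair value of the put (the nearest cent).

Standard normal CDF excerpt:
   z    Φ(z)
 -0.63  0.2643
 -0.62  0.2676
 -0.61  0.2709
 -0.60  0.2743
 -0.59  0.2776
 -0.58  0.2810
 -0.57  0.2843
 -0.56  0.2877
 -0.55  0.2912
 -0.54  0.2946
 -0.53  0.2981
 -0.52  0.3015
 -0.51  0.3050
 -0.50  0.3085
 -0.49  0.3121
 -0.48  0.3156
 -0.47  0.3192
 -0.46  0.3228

$8.34

σ√T = 0.15·√0.75 = 0.1299
d₁ = [ln(360/340) + (0.018 + 0.15²/2)·0.75] / 0.1299 = [0.0572 + 0.0219] / 0.1299 = 0.6089 which rounds to 0.61
d₂ = d₁ − σ√T = 0.6089 − 0.1299 = 0.4790 which rounds to 0.48
e^(−rT) = e^(−0.018·0.75) = 0.9866
N(−d₂) = N(-0.48) = 0.3156;  N(−d₁) = N(-0.61) = 0.2709
P = 340·0.9866·0.3156 − 360·0.2709 = 105.8661 − 97.5240 = 8.3421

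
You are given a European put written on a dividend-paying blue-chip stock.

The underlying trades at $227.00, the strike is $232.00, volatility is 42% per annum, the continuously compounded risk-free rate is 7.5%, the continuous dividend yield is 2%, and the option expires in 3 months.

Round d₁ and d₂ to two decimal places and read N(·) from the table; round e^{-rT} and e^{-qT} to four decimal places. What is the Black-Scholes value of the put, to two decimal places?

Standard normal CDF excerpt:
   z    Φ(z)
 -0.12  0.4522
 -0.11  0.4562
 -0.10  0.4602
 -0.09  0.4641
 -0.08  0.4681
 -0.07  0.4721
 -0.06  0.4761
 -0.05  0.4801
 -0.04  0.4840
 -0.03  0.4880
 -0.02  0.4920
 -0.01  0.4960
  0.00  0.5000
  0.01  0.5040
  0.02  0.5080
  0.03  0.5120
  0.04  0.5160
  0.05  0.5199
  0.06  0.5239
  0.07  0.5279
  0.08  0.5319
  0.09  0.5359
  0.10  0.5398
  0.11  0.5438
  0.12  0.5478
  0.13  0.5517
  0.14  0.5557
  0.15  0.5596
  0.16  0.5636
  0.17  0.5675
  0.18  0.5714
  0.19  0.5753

σ√T = 0.42·√0.25 = 0.2100
d₁ = [ln(227/232) + (0.075 − 0.02 + 0.42²/2)·0.25] / 0.2100 = [-0.0218 + 0.0358] / 0.2100 = 0.0667 ≈ 0.07
d₂ = d₁ − σ√T = 0.0667 − 0.2100 = -0.1433 ≈ -0.14
exp(−qT) = exp(−0.02·0.25) = 0.9950;  exp(−rT) = exp(−0.075·0.25) = 0.9814
N(−d₂) = N(0.14) = 0.5557;  N(−d₁) = N(-0.07) = 0.4721
P = 232·0.9814·0.5557 − 227·0.9950·0.4721 = 126.5244 − 106.6309 = 19.8936

$19.89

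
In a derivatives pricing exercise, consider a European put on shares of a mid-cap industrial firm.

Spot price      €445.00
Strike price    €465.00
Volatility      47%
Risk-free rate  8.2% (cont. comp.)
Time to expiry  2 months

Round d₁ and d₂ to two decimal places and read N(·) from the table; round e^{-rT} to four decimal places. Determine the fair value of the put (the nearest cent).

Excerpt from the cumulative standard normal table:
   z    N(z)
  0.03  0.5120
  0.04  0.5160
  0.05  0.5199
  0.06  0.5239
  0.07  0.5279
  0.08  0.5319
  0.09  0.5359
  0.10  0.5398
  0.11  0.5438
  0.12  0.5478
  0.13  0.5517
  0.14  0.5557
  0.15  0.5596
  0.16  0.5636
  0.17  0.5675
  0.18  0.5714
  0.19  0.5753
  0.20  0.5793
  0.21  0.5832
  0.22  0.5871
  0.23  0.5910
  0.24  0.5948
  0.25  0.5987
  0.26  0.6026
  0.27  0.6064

σ√T = 0.47 × 0.4082 = 0.1919
d₁ = [ln(445/465) + (0.082 + 0.47²/2)·0.1667] / 0.1919 = [-0.0440 + 0.0321] / 0.1919 = -0.0620 ≈ -0.06
d₂ = d₁ − σ√T = -0.0620 − 0.1919 = -0.2538 ≈ -0.25
e^(−rT) = e^(−0.082·0.1667) = 0.9864
N(−d₂) = N(0.25) = 0.5987;  N(−d₁) = N(0.06) = 0.5239
P = 465·0.9864·0.5987 − 445·0.5239 = 274.6093 − 233.1355 = 41.4738

€41.47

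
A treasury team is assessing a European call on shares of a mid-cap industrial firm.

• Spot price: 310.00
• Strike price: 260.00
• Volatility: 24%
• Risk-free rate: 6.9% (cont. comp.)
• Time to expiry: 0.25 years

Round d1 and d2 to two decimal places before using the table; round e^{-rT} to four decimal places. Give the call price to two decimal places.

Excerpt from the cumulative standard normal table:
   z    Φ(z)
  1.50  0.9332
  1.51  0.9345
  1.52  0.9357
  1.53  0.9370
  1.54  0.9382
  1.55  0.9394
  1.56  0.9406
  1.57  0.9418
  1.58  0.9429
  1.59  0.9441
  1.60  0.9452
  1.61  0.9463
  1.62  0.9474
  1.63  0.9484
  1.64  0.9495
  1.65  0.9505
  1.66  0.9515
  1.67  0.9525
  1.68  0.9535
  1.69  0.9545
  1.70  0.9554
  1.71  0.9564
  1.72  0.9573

55.21

σ√T = 0.24 × 0.5000 = 0.1200
d₁ = [ln(310/260) + (0.069 + 0.24²/2)·0.25] / 0.1200 = [0.1759 + 0.0244] / 0.1200 = 1.6695 → 1.67
d₂ = d₁ − σ√T = 1.6695 − 0.1200 = 1.5495 → 1.55
e^(−rT) = e^(−0.069·0.25) = 0.9829
N(d₁) = N(1.67) = 0.9525;  N(d₂) = N(1.55) = 0.9394
C = 310·0.9525 − 260·0.9829·0.9394 = 295.2750 − 240.0674 = 55.2076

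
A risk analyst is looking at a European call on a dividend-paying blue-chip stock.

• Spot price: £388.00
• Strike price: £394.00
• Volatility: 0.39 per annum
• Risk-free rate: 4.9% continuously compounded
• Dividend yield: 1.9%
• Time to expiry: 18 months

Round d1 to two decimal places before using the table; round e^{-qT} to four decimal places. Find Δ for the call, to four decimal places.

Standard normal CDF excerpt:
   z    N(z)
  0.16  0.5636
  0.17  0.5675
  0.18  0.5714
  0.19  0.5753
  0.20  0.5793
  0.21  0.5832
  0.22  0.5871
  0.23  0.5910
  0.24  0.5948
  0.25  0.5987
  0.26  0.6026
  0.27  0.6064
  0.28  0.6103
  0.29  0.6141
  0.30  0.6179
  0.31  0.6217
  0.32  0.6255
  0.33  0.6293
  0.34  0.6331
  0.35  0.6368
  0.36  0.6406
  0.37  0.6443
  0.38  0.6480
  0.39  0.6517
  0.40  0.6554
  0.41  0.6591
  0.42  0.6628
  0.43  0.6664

σ√T = 0.39·√1.5 = 0.4777
d₁ = [ln(388/394) + (0.049 − 0.019 + 0.39²/2)·1.5] / 0.4777 = [-0.0153 + 0.1591] / 0.4777 = 0.3009 ≈ 0.30
N(d₁) = N(0.30) = 0.6179
Δ_call = exp(−qT)·N(d₁) = 0.9719·0.6179 = 0.6005

0.6005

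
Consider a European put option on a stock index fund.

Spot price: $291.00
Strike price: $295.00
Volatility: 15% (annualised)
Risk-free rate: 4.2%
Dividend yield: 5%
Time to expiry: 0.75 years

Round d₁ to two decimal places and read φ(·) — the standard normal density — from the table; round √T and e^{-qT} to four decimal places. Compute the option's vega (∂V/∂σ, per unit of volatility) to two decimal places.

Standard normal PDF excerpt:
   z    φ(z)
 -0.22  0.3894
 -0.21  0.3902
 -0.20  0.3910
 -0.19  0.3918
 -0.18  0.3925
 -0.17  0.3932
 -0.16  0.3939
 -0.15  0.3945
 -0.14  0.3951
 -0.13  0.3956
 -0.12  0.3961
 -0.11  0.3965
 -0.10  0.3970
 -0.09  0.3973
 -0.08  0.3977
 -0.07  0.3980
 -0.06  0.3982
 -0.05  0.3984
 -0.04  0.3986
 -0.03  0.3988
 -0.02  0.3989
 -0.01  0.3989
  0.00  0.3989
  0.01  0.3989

σ√T = 0.15·√0.75 = 0.1299
d₁ = [ln(291/295) + (0.042 − 0.05 + 0.15²/2)·0.75] / 0.1299 = [-0.0137 + 0.0024] / 0.1299 = -0.0863 which rounds to -0.09
√T = √0.75 = 0.8660
φ(d₁) = φ(-0.09) = 0.3973
e^(−qT) = e^(−0.05·0.75) = 0.9632
vega = S·e^(−qT)·φ(d₁)·√T = 291·0.9632·0.3973·0.8660 = 96.4375
(Vega is the same for a European call and put with the same parameters.)

96.44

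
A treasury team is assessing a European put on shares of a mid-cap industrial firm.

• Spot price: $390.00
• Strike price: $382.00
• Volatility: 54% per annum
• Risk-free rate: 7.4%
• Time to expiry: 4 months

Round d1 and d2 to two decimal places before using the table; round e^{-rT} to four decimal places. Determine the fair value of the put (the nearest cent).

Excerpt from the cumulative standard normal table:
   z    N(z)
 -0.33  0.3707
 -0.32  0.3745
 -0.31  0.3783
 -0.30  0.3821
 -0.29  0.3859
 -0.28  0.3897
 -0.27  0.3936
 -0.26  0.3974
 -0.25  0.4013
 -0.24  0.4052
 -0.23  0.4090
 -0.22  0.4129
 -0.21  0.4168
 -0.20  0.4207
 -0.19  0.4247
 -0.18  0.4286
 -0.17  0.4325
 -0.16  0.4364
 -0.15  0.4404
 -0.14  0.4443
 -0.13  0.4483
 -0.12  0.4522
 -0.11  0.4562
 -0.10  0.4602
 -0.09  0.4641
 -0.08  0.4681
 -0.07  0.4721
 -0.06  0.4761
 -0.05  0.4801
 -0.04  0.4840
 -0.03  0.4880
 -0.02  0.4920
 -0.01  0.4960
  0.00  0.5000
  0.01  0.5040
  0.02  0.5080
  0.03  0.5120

T = 0.3333;  σ√T = 0.3118
d₁ = [ln(390/382) + (0.074 + 0.54²/2)·0.3333] / 0.3118 = [0.0207 + 0.0733] / 0.3118 = 0.3015 ⇒ 0.30
d₂ = d₁ − σ√T = 0.3015 − 0.3118 = -0.0103 ⇒ -0.01
exp(−rT) = exp(−0.074·0.3333) = 0.9756
N(−d₂) = N(0.01) = 0.5040;  N(−d₁) = N(-0.30) = 0.3821
P = 382·0.9756·0.5040 − 390·0.3821 = 187.8303 − 149.0190 = 38.8113

$38.81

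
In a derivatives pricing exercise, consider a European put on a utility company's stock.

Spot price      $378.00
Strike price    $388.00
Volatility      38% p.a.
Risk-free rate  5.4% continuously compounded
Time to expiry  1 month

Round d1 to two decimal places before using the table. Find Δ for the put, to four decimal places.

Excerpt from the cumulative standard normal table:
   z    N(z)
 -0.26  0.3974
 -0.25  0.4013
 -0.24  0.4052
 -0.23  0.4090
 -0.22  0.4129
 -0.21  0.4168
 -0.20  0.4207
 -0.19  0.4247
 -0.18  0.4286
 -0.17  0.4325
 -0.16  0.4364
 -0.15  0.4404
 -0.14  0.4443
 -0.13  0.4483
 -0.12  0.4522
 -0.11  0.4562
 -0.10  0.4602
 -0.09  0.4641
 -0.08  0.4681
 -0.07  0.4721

σ√T = 0.38·√0.08333 = 0.1097
d₁ = [ln(378/388) + (0.054 + 0.38²/2)·0.08333] / 0.1097 = [-0.0261 + 0.0105] / 0.1097 = -0.1422 ≈ -0.14
N(d₁) = N(-0.14) = 0.4443
Δ_put = N(d₁) − 1 = 0.4443 − 1 = -0.5557

-0.5557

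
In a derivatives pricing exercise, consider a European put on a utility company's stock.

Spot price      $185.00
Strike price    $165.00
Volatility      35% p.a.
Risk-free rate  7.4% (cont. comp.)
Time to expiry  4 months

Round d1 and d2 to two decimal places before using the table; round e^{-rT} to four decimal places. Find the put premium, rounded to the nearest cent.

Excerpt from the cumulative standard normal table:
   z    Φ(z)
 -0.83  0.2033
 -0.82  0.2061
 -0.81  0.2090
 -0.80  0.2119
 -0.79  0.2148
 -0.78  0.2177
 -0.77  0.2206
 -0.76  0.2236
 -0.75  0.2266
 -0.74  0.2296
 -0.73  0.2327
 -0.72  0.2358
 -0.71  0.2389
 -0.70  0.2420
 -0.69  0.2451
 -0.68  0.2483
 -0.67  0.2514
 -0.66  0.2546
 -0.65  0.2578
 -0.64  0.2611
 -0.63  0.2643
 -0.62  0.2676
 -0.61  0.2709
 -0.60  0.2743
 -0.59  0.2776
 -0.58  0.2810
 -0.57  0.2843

$4.95

σ√T = 0.35 × 0.5774 = 0.2021
d₁ = [ln(185/165) + (0.074 + ½·0.35²)·0.3333] / (σ√T) = (0.1144 + 0.0451) / 0.2021 = 0.7893 which rounds to 0.79
d₂ = 0.7893 − 0.2021 = 0.5872 which rounds to 0.59
exp(−rT) = exp(−0.074·0.3333) = 0.9756
P = 165·0.9756·N(-0.59) − 185·N(-0.79) = 165·0.9756·0.2776 − 185·0.2148 = 44.6864 − 39.7380 = 4.9484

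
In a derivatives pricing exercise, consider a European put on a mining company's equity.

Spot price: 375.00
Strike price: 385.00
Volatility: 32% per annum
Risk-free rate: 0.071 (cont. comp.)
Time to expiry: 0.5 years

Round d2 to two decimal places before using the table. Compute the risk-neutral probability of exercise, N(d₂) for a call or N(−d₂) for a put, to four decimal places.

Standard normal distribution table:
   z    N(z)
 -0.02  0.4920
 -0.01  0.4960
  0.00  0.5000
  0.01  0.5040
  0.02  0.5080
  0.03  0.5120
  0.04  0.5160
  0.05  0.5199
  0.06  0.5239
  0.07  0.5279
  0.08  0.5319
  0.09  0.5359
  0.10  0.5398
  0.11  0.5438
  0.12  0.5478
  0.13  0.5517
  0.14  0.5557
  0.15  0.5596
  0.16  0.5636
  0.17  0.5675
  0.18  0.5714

0.5279

T = 0.5;  σ√T = 0.2263
d₁ = [ln(375/385) + (0.071 + ½·0.32²)·0.5] / (σ√T) = (-0.0263 + 0.0611) / 0.2263 = 0.1537 → 0.15
d₂ = 0.1537 − 0.2263 = -0.0726 → -0.07
Risk-neutral Pr[S_T < K] = N(−d₂) = N(0.07) = 0.5279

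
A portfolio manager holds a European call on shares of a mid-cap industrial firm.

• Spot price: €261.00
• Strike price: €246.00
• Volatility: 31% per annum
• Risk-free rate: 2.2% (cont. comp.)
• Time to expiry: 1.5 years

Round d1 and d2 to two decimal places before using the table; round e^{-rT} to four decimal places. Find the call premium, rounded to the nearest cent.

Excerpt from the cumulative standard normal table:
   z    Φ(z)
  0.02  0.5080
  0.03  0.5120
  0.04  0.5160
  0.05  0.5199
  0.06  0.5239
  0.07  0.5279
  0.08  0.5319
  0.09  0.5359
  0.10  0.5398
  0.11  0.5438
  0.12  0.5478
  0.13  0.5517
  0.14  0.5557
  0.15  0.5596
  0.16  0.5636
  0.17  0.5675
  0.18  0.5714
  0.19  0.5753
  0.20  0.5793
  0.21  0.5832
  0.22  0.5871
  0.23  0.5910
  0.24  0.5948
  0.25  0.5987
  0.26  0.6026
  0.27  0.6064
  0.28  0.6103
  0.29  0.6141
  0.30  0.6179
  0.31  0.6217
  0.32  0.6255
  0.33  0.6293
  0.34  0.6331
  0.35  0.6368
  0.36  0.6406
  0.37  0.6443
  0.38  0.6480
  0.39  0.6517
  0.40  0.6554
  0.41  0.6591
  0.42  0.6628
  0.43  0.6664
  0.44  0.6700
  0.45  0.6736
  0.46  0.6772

€50.19

T = 1.5;  σ√T = 0.3797
ln(S/K) + (r + σ²/2)T = ln(261/246) + (0.022 + 0.31²/2)·1.5 = 0.0592 + 0.1051 = 0.1643
d₁ = 0.1643 / 0.3797 = 0.4326 → 0.43
d₂ = d₁ − σ√T = 0.4326 − 0.3797 = 0.0530 → 0.05
exp(−rT) = exp(−0.022·1.5) = 0.9675
N(d₁) = N(0.43) = 0.6664;  N(d₂) = N(0.05) = 0.5199
C = 261·0.6664 − 246·0.9675·0.5199 = 173.9304 − 123.7388 = 50.1916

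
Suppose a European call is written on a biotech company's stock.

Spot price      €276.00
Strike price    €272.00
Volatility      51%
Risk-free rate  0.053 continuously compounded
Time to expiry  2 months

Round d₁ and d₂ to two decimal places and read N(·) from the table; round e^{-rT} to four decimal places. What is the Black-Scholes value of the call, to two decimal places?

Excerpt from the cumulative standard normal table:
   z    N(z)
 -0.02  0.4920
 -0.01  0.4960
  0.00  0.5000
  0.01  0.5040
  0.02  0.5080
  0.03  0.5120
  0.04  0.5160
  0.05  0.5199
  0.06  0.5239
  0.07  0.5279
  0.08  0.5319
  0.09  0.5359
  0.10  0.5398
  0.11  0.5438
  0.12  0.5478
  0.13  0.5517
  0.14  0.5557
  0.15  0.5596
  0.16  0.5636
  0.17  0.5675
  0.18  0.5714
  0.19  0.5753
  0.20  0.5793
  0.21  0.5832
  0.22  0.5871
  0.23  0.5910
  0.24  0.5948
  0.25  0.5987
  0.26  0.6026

€26.16

σ√T = 0.51·√0.1667 = 0.2082
d₁ = [ln(276/272) + (0.053 + 0.51²/2)·0.1667] / 0.2082 = [0.0146 + 0.0305] / 0.2082 = 0.2166 ≈ 0.22
d₂ = d₁ − σ√T = 0.2166 − 0.2082 = 0.0084 ≈ 0.01
exp(−rT) = exp(−0.053·0.1667) = 0.9912
N(d₁) = N(0.22) = 0.5871;  N(d₂) = N(0.01) = 0.5040
C = 276·0.5871 − 272·0.9912·0.5040 = 162.0396 − 135.8816 = 26.1580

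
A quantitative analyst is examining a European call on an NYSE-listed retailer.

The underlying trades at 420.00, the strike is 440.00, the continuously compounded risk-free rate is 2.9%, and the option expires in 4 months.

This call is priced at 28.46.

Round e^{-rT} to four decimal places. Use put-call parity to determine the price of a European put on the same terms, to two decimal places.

e^(−rT) = e^(−0.029·0.3333) = 0.9904
Put-call parity: C − P = S − K·e^(−rT) = 420 − 440·0.9904 = 420 − 435.7760 = -15.7760
P = C − (C − P) = 28.46 − (-15.7760) = 44.2360

44.24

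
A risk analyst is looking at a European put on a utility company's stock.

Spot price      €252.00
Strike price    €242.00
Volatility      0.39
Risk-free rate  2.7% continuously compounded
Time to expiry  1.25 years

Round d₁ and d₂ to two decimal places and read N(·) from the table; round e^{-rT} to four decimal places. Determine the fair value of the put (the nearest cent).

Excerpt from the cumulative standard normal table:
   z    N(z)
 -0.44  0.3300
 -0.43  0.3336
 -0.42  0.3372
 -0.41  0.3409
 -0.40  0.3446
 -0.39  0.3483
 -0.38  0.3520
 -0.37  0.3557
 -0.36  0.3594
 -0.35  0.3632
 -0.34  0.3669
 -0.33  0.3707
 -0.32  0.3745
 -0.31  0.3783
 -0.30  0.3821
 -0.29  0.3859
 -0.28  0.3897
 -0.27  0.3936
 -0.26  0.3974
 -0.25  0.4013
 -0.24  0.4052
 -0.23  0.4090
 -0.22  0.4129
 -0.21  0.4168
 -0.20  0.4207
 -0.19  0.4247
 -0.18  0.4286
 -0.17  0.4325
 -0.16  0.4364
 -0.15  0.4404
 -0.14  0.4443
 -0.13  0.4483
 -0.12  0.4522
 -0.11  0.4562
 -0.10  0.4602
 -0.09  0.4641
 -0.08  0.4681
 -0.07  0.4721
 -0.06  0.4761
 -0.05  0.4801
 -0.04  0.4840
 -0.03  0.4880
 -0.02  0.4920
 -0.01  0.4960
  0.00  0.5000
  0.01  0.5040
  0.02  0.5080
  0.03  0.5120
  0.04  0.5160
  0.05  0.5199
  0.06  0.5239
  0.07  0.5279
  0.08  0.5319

€33.87

σ√T = 0.39 × 1.1180 = 0.4360
d₁ = [ln(252/242) + (0.027 + 0.39²/2)·1.25] / 0.4360 = [0.0405 + 0.1288] / 0.4360 = 0.3883 ≈ 0.39
d₂ = d₁ − σ√T = 0.3883 − 0.4360 = -0.0478 ≈ -0.05
exp(−rT) = exp(−0.027·1.25) = 0.9668
P = 242·0.9668·N(0.05) − 252·N(-0.39) = 242·0.9668·0.5199 − 252·0.3483 = 121.6387 − 87.7716 = 33.8671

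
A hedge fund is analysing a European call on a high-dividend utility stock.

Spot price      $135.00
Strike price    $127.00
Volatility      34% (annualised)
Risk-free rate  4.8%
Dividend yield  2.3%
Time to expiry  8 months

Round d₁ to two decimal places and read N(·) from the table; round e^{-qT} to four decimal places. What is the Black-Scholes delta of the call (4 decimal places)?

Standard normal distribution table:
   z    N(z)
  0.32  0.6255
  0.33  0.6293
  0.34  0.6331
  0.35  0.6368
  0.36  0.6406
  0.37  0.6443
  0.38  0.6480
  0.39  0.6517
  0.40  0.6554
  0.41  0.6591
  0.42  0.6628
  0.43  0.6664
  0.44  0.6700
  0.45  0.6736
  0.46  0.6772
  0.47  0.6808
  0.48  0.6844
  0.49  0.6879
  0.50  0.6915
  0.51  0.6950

T = 0.6667;  σ√T = 0.2776
d₁ = [ln(135/127) + (0.048 − 0.023 + 0.34²/2)·0.6667] / 0.2776 = [0.0611 + 0.0552] / 0.2776 = 0.4189 ⇒ 0.42
N(d₁) = N(0.42) = 0.6628
Δ_call = e^(−qT)·N(d₁) = 0.9848·0.6628 = 0.6527

0.6527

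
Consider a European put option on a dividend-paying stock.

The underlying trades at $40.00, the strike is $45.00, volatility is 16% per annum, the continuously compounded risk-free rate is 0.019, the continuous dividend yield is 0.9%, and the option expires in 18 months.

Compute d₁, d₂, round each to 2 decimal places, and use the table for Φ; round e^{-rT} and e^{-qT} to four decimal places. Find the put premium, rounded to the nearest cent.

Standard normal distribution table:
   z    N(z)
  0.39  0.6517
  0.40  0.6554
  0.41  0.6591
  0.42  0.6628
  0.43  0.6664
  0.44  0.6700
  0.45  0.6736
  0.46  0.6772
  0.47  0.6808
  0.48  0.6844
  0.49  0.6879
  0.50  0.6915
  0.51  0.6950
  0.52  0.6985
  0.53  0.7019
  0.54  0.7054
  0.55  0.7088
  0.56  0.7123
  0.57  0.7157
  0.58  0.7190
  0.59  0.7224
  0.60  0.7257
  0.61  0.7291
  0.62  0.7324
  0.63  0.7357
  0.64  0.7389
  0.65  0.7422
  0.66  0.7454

T = 1.5;  σ√T = 0.1960
d₁ = [ln(40/45) + (0.019 − 0.009 + 0.16²/2)·1.5] / 0.1960 = [-0.1178 + 0.0342] / 0.1960 = -0.4265 which rounds to -0.43
d₂ = d₁ − σ√T = -0.4265 − 0.1960 = -0.6225 which rounds to -0.62
e^(−qT) = e^(−0.009·1.5) = 0.9866;  e^(−rT) = e^(−0.019·1.5) = 0.9719
N(−d₂) = N(0.62) = 0.7324;  N(−d₁) = N(0.43) = 0.6664
P = 45·0.9719·0.7324 − 40·0.9866·0.6664 = 32.0319 − 26.2988 = 5.7331

$5.73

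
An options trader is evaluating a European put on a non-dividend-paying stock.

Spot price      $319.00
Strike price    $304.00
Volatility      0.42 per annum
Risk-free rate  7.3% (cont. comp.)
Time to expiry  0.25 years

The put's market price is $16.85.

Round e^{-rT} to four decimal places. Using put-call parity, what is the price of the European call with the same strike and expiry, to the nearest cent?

e^(−rT) = e^(−0.073·0.25) = 0.9819
Put-call parity: C − P = S − K·e^(−rT) = 319 − 304·0.9819 = 319 − 298.4976 = 20.5024
C = P + (C − P) = 16.85 + (20.5024) = 37.3524

$37.35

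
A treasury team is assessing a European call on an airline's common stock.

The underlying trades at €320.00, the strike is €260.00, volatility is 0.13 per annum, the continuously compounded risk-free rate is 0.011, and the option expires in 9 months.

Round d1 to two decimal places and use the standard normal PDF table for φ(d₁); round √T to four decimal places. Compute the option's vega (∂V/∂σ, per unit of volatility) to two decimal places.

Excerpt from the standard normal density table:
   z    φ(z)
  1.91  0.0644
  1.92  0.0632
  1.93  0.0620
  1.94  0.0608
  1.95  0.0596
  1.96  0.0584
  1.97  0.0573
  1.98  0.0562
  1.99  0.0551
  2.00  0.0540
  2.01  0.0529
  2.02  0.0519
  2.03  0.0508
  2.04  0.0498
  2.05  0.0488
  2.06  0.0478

σ√T = 0.13·√0.75 = 0.1126
d₁ = [ln(320/260) + (0.011 + 0.13²/2)·0.75] / 0.1126 = [0.2076 + 0.0146] / 0.1126 = 1.9739 → 1.97
√T = √0.75 = 0.8660
φ(d₁) = φ(1.97) = 0.0573
vega = S·φ(d₁)·√T = 320·0.0573·0.8660 = 15.8790
(The put has the same vega.)

15.88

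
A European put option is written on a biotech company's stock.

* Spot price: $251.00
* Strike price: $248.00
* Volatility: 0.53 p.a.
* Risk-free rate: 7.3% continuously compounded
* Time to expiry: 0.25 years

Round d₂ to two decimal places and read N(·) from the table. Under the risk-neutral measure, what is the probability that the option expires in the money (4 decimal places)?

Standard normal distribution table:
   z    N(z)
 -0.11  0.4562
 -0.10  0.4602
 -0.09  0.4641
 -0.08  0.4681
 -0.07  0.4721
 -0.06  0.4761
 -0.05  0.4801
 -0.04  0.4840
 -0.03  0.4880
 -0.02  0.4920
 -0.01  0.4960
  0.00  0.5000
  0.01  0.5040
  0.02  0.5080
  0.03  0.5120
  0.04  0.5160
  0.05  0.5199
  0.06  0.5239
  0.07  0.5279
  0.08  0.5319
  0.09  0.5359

T = 0.25;  σ√T = 0.2650
d₁ = [ln(251/248) + (0.073 + ½·0.53²)·0.25] / (σ√T) = (0.0120 + 0.0534) / 0.2650 = 0.2467 → 0.25
d₂ = 0.2467 − 0.2650 = -0.0183 → -0.02
Pr(exercise) under Q = N(−d₂) = N(0.02) = 0.5080

0.5080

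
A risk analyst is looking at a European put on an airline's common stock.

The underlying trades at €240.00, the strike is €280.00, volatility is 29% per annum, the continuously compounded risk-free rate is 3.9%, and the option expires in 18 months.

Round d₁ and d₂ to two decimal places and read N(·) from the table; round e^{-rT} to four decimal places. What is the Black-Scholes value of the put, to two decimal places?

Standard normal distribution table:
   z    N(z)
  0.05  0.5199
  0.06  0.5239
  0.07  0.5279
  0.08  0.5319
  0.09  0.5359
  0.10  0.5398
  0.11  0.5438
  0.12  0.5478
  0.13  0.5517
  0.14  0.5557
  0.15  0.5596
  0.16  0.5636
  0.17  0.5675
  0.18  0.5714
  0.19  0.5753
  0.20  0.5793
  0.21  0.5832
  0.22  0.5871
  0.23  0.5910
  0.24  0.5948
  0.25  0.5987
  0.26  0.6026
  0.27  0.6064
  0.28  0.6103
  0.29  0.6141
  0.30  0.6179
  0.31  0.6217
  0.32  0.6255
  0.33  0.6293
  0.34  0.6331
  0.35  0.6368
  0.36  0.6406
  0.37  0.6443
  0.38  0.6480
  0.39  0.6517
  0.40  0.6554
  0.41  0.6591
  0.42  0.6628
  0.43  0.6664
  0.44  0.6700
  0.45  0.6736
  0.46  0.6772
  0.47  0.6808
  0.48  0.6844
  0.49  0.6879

€49.28

T = 1.5;  σ√T = 0.3552
d₁ = [ln(240/280) + (0.039 + ½·0.29²)·1.5] / (σ√T) = (-0.1542 + 0.1216) / 0.3552 = -0.0917 ⇒ -0.09
d₂ = -0.0917 − 0.3552 = -0.4469 ⇒ -0.45
e^(−rT) = e^(−0.039·1.5) = 0.9432
N(−d₂) = N(0.45) = 0.6736;  N(−d₁) = N(0.09) = 0.5359
P = 280·0.9432·0.6736 − 240·0.5359 = 177.8951 − 128.6160 = 49.2791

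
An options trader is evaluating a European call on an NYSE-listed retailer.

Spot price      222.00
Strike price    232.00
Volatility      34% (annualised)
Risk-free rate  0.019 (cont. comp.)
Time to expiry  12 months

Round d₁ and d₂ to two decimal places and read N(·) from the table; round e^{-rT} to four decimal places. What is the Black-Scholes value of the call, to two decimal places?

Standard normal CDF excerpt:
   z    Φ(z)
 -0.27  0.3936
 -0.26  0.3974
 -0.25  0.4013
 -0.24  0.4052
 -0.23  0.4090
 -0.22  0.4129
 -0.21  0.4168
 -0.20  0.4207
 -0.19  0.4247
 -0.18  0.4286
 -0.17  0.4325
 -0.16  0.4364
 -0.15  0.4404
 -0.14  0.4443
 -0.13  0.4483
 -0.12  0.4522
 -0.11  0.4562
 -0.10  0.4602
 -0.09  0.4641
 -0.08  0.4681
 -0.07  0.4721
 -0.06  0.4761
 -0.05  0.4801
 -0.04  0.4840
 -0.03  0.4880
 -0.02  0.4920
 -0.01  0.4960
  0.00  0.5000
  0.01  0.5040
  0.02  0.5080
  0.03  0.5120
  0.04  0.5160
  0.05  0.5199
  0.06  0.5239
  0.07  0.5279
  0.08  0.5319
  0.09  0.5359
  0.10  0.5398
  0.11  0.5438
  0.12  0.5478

σ√T = 0.34 × 1.0000 = 0.3400
d₁ = [ln(222/232) + (0.019 + 0.34²/2)·1] / 0.3400 = [-0.0441 + 0.0768] / 0.3400 = 0.0963 ≈ 0.10
d₂ = d₁ − σ√T = 0.0963 − 0.3400 = -0.2437 ≈ -0.24
e^(−rT) = e^(−0.019·1) = 0.9812
C = 222·N(0.10) − 232·0.9812·N(-0.24) = 222·0.5398 − 232·0.9812·0.4052 = 119.8356 − 92.2391 = 27.5965

27.60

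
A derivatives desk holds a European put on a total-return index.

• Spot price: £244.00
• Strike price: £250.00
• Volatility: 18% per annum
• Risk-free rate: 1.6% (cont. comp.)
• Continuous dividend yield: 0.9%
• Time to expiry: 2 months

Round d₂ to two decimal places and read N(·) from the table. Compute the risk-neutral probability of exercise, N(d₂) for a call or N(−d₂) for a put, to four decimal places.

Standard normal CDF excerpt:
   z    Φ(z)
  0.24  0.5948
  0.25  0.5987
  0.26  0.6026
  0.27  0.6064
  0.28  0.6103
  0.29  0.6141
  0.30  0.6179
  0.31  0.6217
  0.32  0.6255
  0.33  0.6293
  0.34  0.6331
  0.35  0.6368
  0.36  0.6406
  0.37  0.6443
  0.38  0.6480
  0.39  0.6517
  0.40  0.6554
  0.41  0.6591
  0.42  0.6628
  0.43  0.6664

0.6368

σ√T = 0.18·√0.1667 = 0.0735
d₁ = [ln(244/250) + (0.016 − 0.009 + ½·0.18²)·0.1667] / (σ√T) = (-0.0243 + 0.0039) / 0.0735 = -0.2780 ⇒ -0.28
d₂ = -0.2780 − 0.0735 = -0.3514 ⇒ -0.35
Risk-neutral Pr[S_T < K] = N(−d₂) = N(0.35) = 0.6368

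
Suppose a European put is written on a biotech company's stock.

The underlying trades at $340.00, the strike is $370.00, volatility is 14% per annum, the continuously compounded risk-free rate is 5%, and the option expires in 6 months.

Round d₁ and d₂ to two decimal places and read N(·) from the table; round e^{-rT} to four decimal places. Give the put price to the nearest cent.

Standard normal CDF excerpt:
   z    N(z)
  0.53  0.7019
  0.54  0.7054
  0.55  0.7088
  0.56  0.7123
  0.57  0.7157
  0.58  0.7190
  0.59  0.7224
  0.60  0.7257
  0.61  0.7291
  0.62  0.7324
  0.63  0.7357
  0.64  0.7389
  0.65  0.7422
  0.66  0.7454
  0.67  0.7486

$26.84

σ√T = 0.14·√0.5 = 0.0990
d₁ = [ln(340/370) + (0.05 + 0.14²/2)·0.5] / 0.0990 = [-0.0846 + 0.0299] / 0.0990 = -0.5521 ≈ -0.55
d₂ = d₁ − σ√T = -0.5521 − 0.0990 = -0.6511 ≈ -0.65
e^(−rT) = e^(−0.05·0.5) = 0.9753
N(−d₂) = N(0.65) = 0.7422;  N(−d₁) = N(0.55) = 0.7088
P = 370·0.9753·0.7422 − 340·0.7088 = 267.8310 − 240.9920 = 26.8390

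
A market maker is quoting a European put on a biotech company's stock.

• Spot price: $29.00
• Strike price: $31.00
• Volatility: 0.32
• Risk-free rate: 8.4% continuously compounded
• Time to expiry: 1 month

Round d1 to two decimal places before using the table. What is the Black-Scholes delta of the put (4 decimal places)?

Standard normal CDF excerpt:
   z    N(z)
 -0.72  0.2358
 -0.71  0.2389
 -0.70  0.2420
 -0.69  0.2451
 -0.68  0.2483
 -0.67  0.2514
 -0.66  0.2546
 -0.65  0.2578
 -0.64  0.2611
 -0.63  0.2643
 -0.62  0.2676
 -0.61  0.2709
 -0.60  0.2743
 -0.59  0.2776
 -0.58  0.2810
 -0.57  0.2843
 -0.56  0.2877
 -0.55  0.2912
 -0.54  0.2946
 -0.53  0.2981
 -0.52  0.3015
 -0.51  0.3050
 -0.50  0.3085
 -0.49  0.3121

σ√T = 0.32·√0.08333 = 0.0924
d₁ = [ln(29/31) + (0.084 + 0.32²/2)·0.08333] / 0.0924 = [-0.0667 + 0.0113] / 0.0924 = -0.6000 → -0.60
N(d₁) = N(-0.60) = 0.2743
Δ_put = N(d₁) − 1 = 0.2743 − 1 = -0.7257

-0.7257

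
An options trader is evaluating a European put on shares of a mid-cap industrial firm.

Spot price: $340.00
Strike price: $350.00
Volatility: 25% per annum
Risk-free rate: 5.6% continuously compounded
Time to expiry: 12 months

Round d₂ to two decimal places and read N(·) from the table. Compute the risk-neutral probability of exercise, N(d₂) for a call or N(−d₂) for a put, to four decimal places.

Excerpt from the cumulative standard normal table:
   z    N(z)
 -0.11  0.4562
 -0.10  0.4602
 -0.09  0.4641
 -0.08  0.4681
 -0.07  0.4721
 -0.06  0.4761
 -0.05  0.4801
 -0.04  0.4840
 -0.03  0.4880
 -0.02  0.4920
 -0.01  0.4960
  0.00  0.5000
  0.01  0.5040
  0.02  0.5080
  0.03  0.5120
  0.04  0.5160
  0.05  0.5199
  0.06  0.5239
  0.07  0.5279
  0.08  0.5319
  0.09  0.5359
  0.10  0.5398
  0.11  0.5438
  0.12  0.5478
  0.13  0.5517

σ√T = 0.25·√1 = 0.2500
ln(S/K) + (r + σ²/2)T = ln(340/350) + (0.056 + 0.25²/2)·1 = -0.0290 + 0.0872 = 0.0583
d₁ = 0.0583 / 0.2500 = 0.2330 ⇒ 0.23
d₂ = d₁ − σ√T = 0.2330 − 0.2500 = -0.0170 ⇒ -0.02
Risk-neutral Pr[S_T < K] = N(−d₂) = N(0.02) = 0.5080

0.5080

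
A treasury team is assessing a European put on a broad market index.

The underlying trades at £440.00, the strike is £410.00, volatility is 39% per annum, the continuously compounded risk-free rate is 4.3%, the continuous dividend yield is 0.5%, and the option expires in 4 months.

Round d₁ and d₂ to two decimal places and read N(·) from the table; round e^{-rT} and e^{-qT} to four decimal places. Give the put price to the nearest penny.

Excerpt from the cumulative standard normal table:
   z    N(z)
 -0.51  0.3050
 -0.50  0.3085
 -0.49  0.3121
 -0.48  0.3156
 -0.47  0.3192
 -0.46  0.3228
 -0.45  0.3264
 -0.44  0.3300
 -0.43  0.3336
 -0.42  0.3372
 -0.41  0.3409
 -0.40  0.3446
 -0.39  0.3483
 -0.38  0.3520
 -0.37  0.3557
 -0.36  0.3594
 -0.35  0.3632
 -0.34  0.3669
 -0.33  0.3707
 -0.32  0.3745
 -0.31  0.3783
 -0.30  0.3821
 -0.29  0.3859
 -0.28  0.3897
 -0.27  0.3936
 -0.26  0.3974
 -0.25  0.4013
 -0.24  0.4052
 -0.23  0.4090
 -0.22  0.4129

T = 0.3333;  σ√T = 0.2252
d₁ = [ln(440/410) + (0.043 − 0.005 + ½·0.39²)·0.3333] / (σ√T) = (0.0706 + 0.0380) / 0.2252 = 0.4825 → 0.48
d₂ = 0.4825 − 0.2252 = 0.2573 → 0.26
exp(−qT) = exp(−0.005·0.3333) = 0.9983;  exp(−rT) = exp(−0.043·0.3333) = 0.9858
N(−d₂) = N(-0.26) = 0.3974;  N(−d₁) = N(-0.48) = 0.3156
P = 410·0.9858·0.3974 − 440·0.9983·0.3156 = 160.6203 − 138.6279 = 21.9924

£21.99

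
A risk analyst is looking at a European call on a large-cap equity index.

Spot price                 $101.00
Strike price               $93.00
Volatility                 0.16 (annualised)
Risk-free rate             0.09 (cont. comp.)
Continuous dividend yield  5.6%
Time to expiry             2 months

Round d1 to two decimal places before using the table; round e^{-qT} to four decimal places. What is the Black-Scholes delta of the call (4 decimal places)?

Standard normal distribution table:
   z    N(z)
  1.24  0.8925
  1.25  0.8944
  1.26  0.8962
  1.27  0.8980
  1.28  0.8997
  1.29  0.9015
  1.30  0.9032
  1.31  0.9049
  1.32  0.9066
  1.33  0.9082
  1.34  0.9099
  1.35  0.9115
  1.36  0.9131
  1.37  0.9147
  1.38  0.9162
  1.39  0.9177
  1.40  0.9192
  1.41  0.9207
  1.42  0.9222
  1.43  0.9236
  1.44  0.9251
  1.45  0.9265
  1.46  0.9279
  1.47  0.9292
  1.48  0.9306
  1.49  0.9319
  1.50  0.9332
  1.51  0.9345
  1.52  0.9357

0.9077

T = 0.1667;  σ√T = 0.0653
d₁ = [ln(101/93) + (0.09 − 0.056 + 0.16²/2)·0.1667] / 0.0653 = [0.0825 + 0.0078] / 0.0653 = 1.3828 which rounds to 1.38
N(d₁) = N(1.38) = 0.9162
Δ_call = e^(−qT)·N(d₁) = 0.9907·0.9162 = 0.9077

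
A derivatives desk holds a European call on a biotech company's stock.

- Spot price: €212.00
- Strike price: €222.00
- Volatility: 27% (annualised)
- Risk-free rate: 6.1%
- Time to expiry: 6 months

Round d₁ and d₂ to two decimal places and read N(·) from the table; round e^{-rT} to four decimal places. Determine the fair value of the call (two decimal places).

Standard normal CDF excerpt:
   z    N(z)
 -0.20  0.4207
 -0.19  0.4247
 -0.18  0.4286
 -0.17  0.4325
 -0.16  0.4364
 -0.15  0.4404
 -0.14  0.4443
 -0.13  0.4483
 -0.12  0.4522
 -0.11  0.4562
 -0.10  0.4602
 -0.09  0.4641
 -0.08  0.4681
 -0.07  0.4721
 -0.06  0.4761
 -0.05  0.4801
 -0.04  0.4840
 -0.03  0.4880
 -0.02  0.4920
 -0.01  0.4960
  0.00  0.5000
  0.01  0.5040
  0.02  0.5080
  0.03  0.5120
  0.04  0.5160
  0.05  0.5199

σ√T = 0.27·√0.5 = 0.1909
d₁ = [ln(212/222) + (0.061 + ½·0.27²)·0.5] / (σ√T) = (-0.0461 + 0.0487) / 0.1909 = 0.0138 which rounds to 0.01
d₂ = 0.0138 − 0.1909 = -0.1771 which rounds to -0.18
e^(−rT) = e^(−0.061·0.5) = 0.9700
N(d₁) = N(0.01) = 0.5040;  N(d₂) = N(-0.18) = 0.4286
C = 212·0.5040 − 222·0.9700·0.4286 = 106.8480 − 92.2947 = 14.5533

€14.55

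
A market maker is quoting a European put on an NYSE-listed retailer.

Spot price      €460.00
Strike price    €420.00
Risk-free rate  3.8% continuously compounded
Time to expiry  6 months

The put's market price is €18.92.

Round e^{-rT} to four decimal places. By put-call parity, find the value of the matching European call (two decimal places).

e^(−rT) = e^(−0.038·0.5) = 0.9812
Put-call parity: C − P = S − K·e^(−rT) = 460 − 420·0.9812 = 460 − 412.1040 = 47.8960
C = P + (C − P) = 18.92 + (47.8960) = 66.8160

€66.82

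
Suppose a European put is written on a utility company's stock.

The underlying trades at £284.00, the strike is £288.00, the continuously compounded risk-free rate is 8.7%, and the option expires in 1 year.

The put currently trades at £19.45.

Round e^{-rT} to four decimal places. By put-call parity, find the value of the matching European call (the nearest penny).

£39.44

e^(−rT) = e^(−0.087·1) = 0.9167
Put-call parity: C − P = S − K·e^(−rT) = 284 − 288·0.9167 = 284 − 264.0096 = 19.9904
C = P + (C − P) = 19.45 + (19.9904) = 39.4404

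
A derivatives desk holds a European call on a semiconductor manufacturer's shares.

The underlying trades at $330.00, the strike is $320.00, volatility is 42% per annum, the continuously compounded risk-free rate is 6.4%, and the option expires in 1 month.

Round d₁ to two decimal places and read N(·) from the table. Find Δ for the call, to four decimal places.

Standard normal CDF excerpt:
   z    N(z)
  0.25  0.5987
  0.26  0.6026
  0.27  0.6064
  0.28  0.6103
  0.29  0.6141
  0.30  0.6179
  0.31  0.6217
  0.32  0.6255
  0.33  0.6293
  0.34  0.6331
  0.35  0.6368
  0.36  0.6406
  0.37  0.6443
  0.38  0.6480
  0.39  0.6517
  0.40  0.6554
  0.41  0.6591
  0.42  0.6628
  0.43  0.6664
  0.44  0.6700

σ√T = 0.42·√0.08333 = 0.1212
d₁ = [ln(330/320) + (0.064 + ½·0.42²)·0.08333] / (σ√T) = (0.0308 + 0.0127) / 0.1212 = 0.3584 → 0.36
N(d₁) = N(0.36) = 0.6406
Δ_call = N(d₁) = 0.6406

0.6406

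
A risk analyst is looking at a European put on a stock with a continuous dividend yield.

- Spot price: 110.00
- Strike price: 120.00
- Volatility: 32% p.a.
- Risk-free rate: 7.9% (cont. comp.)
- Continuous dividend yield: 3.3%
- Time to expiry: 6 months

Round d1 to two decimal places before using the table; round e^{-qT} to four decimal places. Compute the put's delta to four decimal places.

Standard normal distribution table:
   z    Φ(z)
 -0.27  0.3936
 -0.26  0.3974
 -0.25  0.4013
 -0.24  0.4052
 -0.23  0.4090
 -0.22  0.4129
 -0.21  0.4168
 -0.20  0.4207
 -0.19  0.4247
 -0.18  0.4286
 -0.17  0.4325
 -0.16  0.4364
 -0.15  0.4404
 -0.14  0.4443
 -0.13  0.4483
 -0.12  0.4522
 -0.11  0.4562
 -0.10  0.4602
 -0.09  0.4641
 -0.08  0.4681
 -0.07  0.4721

-0.5582

T = 0.5;  σ√T = 0.2263
d₁ = [ln(110/120) + (0.079 − 0.033 + 0.32²/2)·0.5] / 0.2263 = [-0.0870 + 0.0486] / 0.2263 = -0.1698 → -0.17
N(d₁) = N(-0.17) = 0.4325
Δ_put = e^(−qT)·(N(d₁) − 1) = 0.9836·(0.4325 − 1) = -0.5582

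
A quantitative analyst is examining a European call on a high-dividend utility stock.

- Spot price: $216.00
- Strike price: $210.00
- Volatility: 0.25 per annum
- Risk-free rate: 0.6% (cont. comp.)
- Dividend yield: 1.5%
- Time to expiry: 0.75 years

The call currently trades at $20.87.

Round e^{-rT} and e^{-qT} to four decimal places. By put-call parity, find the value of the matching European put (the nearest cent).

$16.34

exp(−qT) = exp(−0.015·0.75) = 0.9888;  exp(−rT) = exp(−0.006·0.75) = 0.9955
Put-call parity: C − P = S·e^(−qT) − K·e^(−rT) = 216·0.9888 − 210·0.9955 = 213.5808 − 209.0550 = 4.5258
P = C − (C − P) = 20.87 − (4.5258) = 16.3442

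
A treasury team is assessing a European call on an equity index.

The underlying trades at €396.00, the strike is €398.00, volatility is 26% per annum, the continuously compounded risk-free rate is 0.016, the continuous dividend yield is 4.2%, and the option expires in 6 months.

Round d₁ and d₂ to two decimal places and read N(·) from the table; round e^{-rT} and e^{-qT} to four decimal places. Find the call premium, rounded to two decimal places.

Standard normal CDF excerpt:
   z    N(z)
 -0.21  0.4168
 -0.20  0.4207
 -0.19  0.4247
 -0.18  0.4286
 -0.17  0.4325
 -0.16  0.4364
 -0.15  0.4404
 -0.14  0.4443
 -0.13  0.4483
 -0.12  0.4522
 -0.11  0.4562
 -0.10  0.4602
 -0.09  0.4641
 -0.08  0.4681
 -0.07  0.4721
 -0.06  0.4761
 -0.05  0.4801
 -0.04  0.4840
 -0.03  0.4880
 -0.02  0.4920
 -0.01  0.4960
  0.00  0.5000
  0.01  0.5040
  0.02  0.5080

€24.65

T = 0.5;  σ√T = 0.1838
d₁ = [ln(396/398) + (0.016 − 0.042 + 0.26²/2)·0.5] / 0.1838 = [-0.0050 + 0.0039] / 0.1838 = -0.0062 ⇒ -0.01
d₂ = d₁ − σ√T = -0.0062 − 0.1838 = -0.1900 ⇒ -0.19
e^(−qT) = e^(−0.042·0.5) = 0.9792;  e^(−rT) = e^(−0.016·0.5) = 0.9920
N(d₁) = N(-0.01) = 0.4960;  N(d₂) = N(-0.19) = 0.4247
C = 396·0.9792·0.4960 − 398·0.9920·0.4247 = 192.3305 − 167.6784 = 24.6522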